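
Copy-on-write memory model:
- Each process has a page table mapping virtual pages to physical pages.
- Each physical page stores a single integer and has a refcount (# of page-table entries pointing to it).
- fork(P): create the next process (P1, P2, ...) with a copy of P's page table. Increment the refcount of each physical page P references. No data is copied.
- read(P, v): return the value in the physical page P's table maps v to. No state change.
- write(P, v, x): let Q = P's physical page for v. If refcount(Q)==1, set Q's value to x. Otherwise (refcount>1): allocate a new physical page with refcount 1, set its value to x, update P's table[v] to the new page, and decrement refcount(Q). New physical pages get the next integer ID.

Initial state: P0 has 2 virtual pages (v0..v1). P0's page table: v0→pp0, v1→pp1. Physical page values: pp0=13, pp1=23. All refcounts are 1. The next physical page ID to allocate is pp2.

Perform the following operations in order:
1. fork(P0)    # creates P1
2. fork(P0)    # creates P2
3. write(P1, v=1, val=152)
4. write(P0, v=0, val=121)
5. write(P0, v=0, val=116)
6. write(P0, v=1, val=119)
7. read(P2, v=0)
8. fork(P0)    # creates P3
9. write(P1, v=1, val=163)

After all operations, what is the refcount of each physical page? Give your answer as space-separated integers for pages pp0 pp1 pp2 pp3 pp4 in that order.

Op 1: fork(P0) -> P1. 2 ppages; refcounts: pp0:2 pp1:2
Op 2: fork(P0) -> P2. 2 ppages; refcounts: pp0:3 pp1:3
Op 3: write(P1, v1, 152). refcount(pp1)=3>1 -> COPY to pp2. 3 ppages; refcounts: pp0:3 pp1:2 pp2:1
Op 4: write(P0, v0, 121). refcount(pp0)=3>1 -> COPY to pp3. 4 ppages; refcounts: pp0:2 pp1:2 pp2:1 pp3:1
Op 5: write(P0, v0, 116). refcount(pp3)=1 -> write in place. 4 ppages; refcounts: pp0:2 pp1:2 pp2:1 pp3:1
Op 6: write(P0, v1, 119). refcount(pp1)=2>1 -> COPY to pp4. 5 ppages; refcounts: pp0:2 pp1:1 pp2:1 pp3:1 pp4:1
Op 7: read(P2, v0) -> 13. No state change.
Op 8: fork(P0) -> P3. 5 ppages; refcounts: pp0:2 pp1:1 pp2:1 pp3:2 pp4:2
Op 9: write(P1, v1, 163). refcount(pp2)=1 -> write in place. 5 ppages; refcounts: pp0:2 pp1:1 pp2:1 pp3:2 pp4:2

Answer: 2 1 1 2 2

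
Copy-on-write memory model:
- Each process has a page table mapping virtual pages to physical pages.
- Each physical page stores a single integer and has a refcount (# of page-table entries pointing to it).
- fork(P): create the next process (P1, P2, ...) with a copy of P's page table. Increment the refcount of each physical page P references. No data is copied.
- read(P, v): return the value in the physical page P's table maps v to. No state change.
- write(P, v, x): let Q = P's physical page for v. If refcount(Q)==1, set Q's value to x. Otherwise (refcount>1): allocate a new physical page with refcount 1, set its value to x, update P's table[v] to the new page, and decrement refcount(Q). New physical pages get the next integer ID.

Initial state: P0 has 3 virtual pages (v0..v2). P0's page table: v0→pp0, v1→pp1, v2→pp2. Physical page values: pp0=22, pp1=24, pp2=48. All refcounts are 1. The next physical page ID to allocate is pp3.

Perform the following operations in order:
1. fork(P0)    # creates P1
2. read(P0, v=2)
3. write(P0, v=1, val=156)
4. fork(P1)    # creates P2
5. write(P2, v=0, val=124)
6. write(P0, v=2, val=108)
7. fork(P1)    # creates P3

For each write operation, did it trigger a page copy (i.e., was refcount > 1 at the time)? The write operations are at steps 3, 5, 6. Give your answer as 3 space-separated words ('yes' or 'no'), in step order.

Op 1: fork(P0) -> P1. 3 ppages; refcounts: pp0:2 pp1:2 pp2:2
Op 2: read(P0, v2) -> 48. No state change.
Op 3: write(P0, v1, 156). refcount(pp1)=2>1 -> COPY to pp3. 4 ppages; refcounts: pp0:2 pp1:1 pp2:2 pp3:1
Op 4: fork(P1) -> P2. 4 ppages; refcounts: pp0:3 pp1:2 pp2:3 pp3:1
Op 5: write(P2, v0, 124). refcount(pp0)=3>1 -> COPY to pp4. 5 ppages; refcounts: pp0:2 pp1:2 pp2:3 pp3:1 pp4:1
Op 6: write(P0, v2, 108). refcount(pp2)=3>1 -> COPY to pp5. 6 ppages; refcounts: pp0:2 pp1:2 pp2:2 pp3:1 pp4:1 pp5:1
Op 7: fork(P1) -> P3. 6 ppages; refcounts: pp0:3 pp1:3 pp2:3 pp3:1 pp4:1 pp5:1

yes yes yes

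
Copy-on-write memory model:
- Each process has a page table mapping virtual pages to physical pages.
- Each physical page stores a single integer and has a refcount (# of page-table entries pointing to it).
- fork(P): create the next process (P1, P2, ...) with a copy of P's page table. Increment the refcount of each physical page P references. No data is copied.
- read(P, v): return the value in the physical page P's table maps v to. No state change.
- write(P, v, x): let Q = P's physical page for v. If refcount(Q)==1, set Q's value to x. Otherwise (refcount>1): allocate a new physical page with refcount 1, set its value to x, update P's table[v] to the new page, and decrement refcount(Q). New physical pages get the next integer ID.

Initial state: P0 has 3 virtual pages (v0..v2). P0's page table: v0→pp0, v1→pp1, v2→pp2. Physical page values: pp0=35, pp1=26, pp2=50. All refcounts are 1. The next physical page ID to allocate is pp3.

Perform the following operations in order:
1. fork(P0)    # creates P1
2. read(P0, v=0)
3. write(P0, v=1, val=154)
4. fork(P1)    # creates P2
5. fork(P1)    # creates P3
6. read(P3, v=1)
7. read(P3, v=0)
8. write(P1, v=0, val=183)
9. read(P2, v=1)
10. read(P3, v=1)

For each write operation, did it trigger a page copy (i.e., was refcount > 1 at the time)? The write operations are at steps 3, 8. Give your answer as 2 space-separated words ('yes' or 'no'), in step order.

Op 1: fork(P0) -> P1. 3 ppages; refcounts: pp0:2 pp1:2 pp2:2
Op 2: read(P0, v0) -> 35. No state change.
Op 3: write(P0, v1, 154). refcount(pp1)=2>1 -> COPY to pp3. 4 ppages; refcounts: pp0:2 pp1:1 pp2:2 pp3:1
Op 4: fork(P1) -> P2. 4 ppages; refcounts: pp0:3 pp1:2 pp2:3 pp3:1
Op 5: fork(P1) -> P3. 4 ppages; refcounts: pp0:4 pp1:3 pp2:4 pp3:1
Op 6: read(P3, v1) -> 26. No state change.
Op 7: read(P3, v0) -> 35. No state change.
Op 8: write(P1, v0, 183). refcount(pp0)=4>1 -> COPY to pp4. 5 ppages; refcounts: pp0:3 pp1:3 pp2:4 pp3:1 pp4:1
Op 9: read(P2, v1) -> 26. No state change.
Op 10: read(P3, v1) -> 26. No state change.

yes yes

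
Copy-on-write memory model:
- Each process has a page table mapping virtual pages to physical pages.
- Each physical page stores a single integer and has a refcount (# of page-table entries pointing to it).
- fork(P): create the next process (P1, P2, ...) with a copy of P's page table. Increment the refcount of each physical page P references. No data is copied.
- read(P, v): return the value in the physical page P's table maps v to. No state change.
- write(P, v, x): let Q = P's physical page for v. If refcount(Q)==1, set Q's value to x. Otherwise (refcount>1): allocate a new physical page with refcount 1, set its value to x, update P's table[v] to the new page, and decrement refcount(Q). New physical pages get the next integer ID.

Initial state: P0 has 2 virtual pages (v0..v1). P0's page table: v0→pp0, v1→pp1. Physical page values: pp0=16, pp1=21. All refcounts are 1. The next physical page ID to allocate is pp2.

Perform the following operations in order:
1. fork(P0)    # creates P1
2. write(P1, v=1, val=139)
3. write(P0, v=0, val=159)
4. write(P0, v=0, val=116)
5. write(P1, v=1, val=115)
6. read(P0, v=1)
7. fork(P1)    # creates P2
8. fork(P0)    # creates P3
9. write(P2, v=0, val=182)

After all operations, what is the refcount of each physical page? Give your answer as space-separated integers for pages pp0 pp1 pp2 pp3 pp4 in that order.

Answer: 1 2 2 2 1

Derivation:
Op 1: fork(P0) -> P1. 2 ppages; refcounts: pp0:2 pp1:2
Op 2: write(P1, v1, 139). refcount(pp1)=2>1 -> COPY to pp2. 3 ppages; refcounts: pp0:2 pp1:1 pp2:1
Op 3: write(P0, v0, 159). refcount(pp0)=2>1 -> COPY to pp3. 4 ppages; refcounts: pp0:1 pp1:1 pp2:1 pp3:1
Op 4: write(P0, v0, 116). refcount(pp3)=1 -> write in place. 4 ppages; refcounts: pp0:1 pp1:1 pp2:1 pp3:1
Op 5: write(P1, v1, 115). refcount(pp2)=1 -> write in place. 4 ppages; refcounts: pp0:1 pp1:1 pp2:1 pp3:1
Op 6: read(P0, v1) -> 21. No state change.
Op 7: fork(P1) -> P2. 4 ppages; refcounts: pp0:2 pp1:1 pp2:2 pp3:1
Op 8: fork(P0) -> P3. 4 ppages; refcounts: pp0:2 pp1:2 pp2:2 pp3:2
Op 9: write(P2, v0, 182). refcount(pp0)=2>1 -> COPY to pp4. 5 ppages; refcounts: pp0:1 pp1:2 pp2:2 pp3:2 pp4:1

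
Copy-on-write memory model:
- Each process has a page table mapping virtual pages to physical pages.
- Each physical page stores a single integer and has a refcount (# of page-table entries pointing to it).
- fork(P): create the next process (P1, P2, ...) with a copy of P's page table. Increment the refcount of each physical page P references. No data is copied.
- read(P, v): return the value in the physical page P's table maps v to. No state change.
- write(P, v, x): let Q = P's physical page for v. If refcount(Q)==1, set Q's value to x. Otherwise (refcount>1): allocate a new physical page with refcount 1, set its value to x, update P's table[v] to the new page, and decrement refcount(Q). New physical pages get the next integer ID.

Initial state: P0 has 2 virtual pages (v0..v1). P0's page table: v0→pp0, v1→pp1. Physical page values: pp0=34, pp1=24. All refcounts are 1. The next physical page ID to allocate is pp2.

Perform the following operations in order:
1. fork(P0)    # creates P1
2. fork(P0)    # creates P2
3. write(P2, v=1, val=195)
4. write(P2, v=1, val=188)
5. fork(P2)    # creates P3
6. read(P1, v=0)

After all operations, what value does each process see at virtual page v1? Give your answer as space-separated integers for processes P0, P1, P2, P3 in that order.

Answer: 24 24 188 188

Derivation:
Op 1: fork(P0) -> P1. 2 ppages; refcounts: pp0:2 pp1:2
Op 2: fork(P0) -> P2. 2 ppages; refcounts: pp0:3 pp1:3
Op 3: write(P2, v1, 195). refcount(pp1)=3>1 -> COPY to pp2. 3 ppages; refcounts: pp0:3 pp1:2 pp2:1
Op 4: write(P2, v1, 188). refcount(pp2)=1 -> write in place. 3 ppages; refcounts: pp0:3 pp1:2 pp2:1
Op 5: fork(P2) -> P3. 3 ppages; refcounts: pp0:4 pp1:2 pp2:2
Op 6: read(P1, v0) -> 34. No state change.
P0: v1 -> pp1 = 24
P1: v1 -> pp1 = 24
P2: v1 -> pp2 = 188
P3: v1 -> pp2 = 188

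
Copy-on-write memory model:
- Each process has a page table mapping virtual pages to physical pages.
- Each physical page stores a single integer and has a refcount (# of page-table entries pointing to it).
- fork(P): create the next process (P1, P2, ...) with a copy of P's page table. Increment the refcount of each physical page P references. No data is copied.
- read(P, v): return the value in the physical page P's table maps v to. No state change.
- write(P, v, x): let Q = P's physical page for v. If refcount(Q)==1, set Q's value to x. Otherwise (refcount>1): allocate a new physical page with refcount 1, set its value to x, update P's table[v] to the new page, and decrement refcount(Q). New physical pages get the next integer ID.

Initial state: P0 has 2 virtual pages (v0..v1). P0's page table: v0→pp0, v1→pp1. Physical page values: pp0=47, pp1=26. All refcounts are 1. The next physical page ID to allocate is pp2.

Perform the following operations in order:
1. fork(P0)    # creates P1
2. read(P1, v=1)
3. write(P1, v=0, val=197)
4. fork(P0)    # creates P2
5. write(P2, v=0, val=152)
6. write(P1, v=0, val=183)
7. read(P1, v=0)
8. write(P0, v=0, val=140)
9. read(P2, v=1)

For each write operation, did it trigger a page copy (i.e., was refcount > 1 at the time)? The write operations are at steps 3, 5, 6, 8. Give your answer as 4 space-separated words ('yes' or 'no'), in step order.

Op 1: fork(P0) -> P1. 2 ppages; refcounts: pp0:2 pp1:2
Op 2: read(P1, v1) -> 26. No state change.
Op 3: write(P1, v0, 197). refcount(pp0)=2>1 -> COPY to pp2. 3 ppages; refcounts: pp0:1 pp1:2 pp2:1
Op 4: fork(P0) -> P2. 3 ppages; refcounts: pp0:2 pp1:3 pp2:1
Op 5: write(P2, v0, 152). refcount(pp0)=2>1 -> COPY to pp3. 4 ppages; refcounts: pp0:1 pp1:3 pp2:1 pp3:1
Op 6: write(P1, v0, 183). refcount(pp2)=1 -> write in place. 4 ppages; refcounts: pp0:1 pp1:3 pp2:1 pp3:1
Op 7: read(P1, v0) -> 183. No state change.
Op 8: write(P0, v0, 140). refcount(pp0)=1 -> write in place. 4 ppages; refcounts: pp0:1 pp1:3 pp2:1 pp3:1
Op 9: read(P2, v1) -> 26. No state change.

yes yes no no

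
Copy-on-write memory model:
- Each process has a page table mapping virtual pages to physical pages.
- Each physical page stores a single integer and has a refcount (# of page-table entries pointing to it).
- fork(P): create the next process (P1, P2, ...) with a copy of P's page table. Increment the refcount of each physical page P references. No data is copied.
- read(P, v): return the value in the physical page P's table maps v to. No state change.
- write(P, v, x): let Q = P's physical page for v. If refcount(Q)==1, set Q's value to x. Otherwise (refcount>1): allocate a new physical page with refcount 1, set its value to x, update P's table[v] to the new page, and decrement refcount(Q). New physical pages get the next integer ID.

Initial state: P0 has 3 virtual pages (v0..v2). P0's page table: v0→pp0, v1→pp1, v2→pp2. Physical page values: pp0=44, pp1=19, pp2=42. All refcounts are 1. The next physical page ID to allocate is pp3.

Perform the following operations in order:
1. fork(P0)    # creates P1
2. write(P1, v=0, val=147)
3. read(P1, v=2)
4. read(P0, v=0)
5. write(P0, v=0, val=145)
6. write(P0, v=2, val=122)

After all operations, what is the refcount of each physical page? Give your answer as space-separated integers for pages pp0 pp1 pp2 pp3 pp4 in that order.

Answer: 1 2 1 1 1

Derivation:
Op 1: fork(P0) -> P1. 3 ppages; refcounts: pp0:2 pp1:2 pp2:2
Op 2: write(P1, v0, 147). refcount(pp0)=2>1 -> COPY to pp3. 4 ppages; refcounts: pp0:1 pp1:2 pp2:2 pp3:1
Op 3: read(P1, v2) -> 42. No state change.
Op 4: read(P0, v0) -> 44. No state change.
Op 5: write(P0, v0, 145). refcount(pp0)=1 -> write in place. 4 ppages; refcounts: pp0:1 pp1:2 pp2:2 pp3:1
Op 6: write(P0, v2, 122). refcount(pp2)=2>1 -> COPY to pp4. 5 ppages; refcounts: pp0:1 pp1:2 pp2:1 pp3:1 pp4:1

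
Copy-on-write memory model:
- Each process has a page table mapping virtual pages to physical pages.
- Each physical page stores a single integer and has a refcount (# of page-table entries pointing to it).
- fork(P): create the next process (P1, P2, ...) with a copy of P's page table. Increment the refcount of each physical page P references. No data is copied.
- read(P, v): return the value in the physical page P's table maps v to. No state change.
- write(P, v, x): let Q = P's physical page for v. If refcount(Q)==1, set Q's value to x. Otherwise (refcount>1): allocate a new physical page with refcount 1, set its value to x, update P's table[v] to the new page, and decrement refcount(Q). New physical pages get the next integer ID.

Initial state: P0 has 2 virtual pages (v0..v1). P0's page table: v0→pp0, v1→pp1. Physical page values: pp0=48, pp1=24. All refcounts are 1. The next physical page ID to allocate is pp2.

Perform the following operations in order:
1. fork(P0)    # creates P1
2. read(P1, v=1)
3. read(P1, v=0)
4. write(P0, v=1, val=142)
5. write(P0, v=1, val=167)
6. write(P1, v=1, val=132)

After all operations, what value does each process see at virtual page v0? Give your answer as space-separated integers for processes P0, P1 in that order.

Answer: 48 48

Derivation:
Op 1: fork(P0) -> P1. 2 ppages; refcounts: pp0:2 pp1:2
Op 2: read(P1, v1) -> 24. No state change.
Op 3: read(P1, v0) -> 48. No state change.
Op 4: write(P0, v1, 142). refcount(pp1)=2>1 -> COPY to pp2. 3 ppages; refcounts: pp0:2 pp1:1 pp2:1
Op 5: write(P0, v1, 167). refcount(pp2)=1 -> write in place. 3 ppages; refcounts: pp0:2 pp1:1 pp2:1
Op 6: write(P1, v1, 132). refcount(pp1)=1 -> write in place. 3 ppages; refcounts: pp0:2 pp1:1 pp2:1
P0: v0 -> pp0 = 48
P1: v0 -> pp0 = 48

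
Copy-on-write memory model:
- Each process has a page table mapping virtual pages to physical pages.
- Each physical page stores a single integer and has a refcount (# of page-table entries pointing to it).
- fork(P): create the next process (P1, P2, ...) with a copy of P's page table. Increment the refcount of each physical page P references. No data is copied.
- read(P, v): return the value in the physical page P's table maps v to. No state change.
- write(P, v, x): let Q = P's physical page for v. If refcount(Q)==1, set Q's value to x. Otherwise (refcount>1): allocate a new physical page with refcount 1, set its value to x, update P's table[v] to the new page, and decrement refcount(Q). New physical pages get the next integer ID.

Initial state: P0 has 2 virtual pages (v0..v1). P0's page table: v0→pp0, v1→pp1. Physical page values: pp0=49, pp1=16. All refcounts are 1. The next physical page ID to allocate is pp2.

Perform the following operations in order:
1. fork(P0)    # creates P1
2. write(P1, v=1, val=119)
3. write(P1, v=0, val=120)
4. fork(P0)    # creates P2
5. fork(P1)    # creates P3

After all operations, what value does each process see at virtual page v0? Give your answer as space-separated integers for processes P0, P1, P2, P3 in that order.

Answer: 49 120 49 120

Derivation:
Op 1: fork(P0) -> P1. 2 ppages; refcounts: pp0:2 pp1:2
Op 2: write(P1, v1, 119). refcount(pp1)=2>1 -> COPY to pp2. 3 ppages; refcounts: pp0:2 pp1:1 pp2:1
Op 3: write(P1, v0, 120). refcount(pp0)=2>1 -> COPY to pp3. 4 ppages; refcounts: pp0:1 pp1:1 pp2:1 pp3:1
Op 4: fork(P0) -> P2. 4 ppages; refcounts: pp0:2 pp1:2 pp2:1 pp3:1
Op 5: fork(P1) -> P3. 4 ppages; refcounts: pp0:2 pp1:2 pp2:2 pp3:2
P0: v0 -> pp0 = 49
P1: v0 -> pp3 = 120
P2: v0 -> pp0 = 49
P3: v0 -> pp3 = 120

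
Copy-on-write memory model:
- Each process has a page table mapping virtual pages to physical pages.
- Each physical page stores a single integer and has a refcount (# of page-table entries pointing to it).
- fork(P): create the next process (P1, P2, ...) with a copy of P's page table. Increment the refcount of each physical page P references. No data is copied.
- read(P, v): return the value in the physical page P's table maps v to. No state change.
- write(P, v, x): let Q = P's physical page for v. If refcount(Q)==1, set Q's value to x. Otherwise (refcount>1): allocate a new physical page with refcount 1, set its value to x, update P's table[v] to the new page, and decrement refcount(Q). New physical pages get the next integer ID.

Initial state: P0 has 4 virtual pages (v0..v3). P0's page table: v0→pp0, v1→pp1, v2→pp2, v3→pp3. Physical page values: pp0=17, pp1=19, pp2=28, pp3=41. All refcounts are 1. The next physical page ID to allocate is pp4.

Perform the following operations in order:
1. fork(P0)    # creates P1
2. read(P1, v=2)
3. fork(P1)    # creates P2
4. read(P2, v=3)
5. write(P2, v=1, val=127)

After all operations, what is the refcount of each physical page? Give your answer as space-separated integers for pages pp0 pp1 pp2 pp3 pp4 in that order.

Op 1: fork(P0) -> P1. 4 ppages; refcounts: pp0:2 pp1:2 pp2:2 pp3:2
Op 2: read(P1, v2) -> 28. No state change.
Op 3: fork(P1) -> P2. 4 ppages; refcounts: pp0:3 pp1:3 pp2:3 pp3:3
Op 4: read(P2, v3) -> 41. No state change.
Op 5: write(P2, v1, 127). refcount(pp1)=3>1 -> COPY to pp4. 5 ppages; refcounts: pp0:3 pp1:2 pp2:3 pp3:3 pp4:1

Answer: 3 2 3 3 1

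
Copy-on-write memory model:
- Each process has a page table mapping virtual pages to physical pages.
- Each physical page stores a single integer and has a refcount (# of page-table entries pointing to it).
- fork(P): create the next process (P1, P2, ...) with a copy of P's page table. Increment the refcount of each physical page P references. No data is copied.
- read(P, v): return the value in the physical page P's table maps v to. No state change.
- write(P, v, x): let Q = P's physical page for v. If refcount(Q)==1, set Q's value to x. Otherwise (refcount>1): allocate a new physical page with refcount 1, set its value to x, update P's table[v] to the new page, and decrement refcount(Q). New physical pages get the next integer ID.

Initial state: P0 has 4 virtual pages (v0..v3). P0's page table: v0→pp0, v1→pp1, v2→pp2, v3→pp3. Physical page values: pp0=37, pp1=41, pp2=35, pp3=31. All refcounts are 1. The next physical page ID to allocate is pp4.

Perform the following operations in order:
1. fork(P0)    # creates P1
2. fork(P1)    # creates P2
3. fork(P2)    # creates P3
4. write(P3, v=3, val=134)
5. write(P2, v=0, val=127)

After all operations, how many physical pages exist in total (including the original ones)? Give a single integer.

Answer: 6

Derivation:
Op 1: fork(P0) -> P1. 4 ppages; refcounts: pp0:2 pp1:2 pp2:2 pp3:2
Op 2: fork(P1) -> P2. 4 ppages; refcounts: pp0:3 pp1:3 pp2:3 pp3:3
Op 3: fork(P2) -> P3. 4 ppages; refcounts: pp0:4 pp1:4 pp2:4 pp3:4
Op 4: write(P3, v3, 134). refcount(pp3)=4>1 -> COPY to pp4. 5 ppages; refcounts: pp0:4 pp1:4 pp2:4 pp3:3 pp4:1
Op 5: write(P2, v0, 127). refcount(pp0)=4>1 -> COPY to pp5. 6 ppages; refcounts: pp0:3 pp1:4 pp2:4 pp3:3 pp4:1 pp5:1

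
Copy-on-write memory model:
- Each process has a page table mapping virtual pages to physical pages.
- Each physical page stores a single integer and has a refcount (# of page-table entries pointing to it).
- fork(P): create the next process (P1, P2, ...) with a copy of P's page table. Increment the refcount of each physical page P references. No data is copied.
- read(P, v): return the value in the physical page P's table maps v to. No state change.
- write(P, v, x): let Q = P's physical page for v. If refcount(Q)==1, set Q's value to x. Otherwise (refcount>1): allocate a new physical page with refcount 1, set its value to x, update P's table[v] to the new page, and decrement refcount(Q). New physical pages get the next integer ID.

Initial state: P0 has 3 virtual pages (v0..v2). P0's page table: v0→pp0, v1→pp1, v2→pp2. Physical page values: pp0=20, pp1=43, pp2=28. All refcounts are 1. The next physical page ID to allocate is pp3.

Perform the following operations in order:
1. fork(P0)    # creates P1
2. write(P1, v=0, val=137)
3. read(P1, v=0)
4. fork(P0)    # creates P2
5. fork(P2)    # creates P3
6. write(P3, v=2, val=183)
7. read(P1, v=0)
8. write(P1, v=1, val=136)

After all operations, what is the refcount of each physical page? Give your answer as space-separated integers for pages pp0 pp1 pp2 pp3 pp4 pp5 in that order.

Op 1: fork(P0) -> P1. 3 ppages; refcounts: pp0:2 pp1:2 pp2:2
Op 2: write(P1, v0, 137). refcount(pp0)=2>1 -> COPY to pp3. 4 ppages; refcounts: pp0:1 pp1:2 pp2:2 pp3:1
Op 3: read(P1, v0) -> 137. No state change.
Op 4: fork(P0) -> P2. 4 ppages; refcounts: pp0:2 pp1:3 pp2:3 pp3:1
Op 5: fork(P2) -> P3. 4 ppages; refcounts: pp0:3 pp1:4 pp2:4 pp3:1
Op 6: write(P3, v2, 183). refcount(pp2)=4>1 -> COPY to pp4. 5 ppages; refcounts: pp0:3 pp1:4 pp2:3 pp3:1 pp4:1
Op 7: read(P1, v0) -> 137. No state change.
Op 8: write(P1, v1, 136). refcount(pp1)=4>1 -> COPY to pp5. 6 ppages; refcounts: pp0:3 pp1:3 pp2:3 pp3:1 pp4:1 pp5:1

Answer: 3 3 3 1 1 1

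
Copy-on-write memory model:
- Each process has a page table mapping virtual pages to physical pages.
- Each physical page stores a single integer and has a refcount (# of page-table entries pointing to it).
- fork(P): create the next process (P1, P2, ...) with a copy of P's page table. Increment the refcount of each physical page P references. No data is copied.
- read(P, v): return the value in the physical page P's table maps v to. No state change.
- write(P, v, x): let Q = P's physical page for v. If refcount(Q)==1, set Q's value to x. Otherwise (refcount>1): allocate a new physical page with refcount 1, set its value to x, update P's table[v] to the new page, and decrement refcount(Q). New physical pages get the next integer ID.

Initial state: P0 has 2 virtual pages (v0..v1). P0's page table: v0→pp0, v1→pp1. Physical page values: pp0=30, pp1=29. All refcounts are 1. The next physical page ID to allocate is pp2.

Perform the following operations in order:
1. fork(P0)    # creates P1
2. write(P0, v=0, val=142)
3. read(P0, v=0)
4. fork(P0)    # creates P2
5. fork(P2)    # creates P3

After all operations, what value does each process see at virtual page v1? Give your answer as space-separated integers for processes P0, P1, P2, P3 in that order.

Answer: 29 29 29 29

Derivation:
Op 1: fork(P0) -> P1. 2 ppages; refcounts: pp0:2 pp1:2
Op 2: write(P0, v0, 142). refcount(pp0)=2>1 -> COPY to pp2. 3 ppages; refcounts: pp0:1 pp1:2 pp2:1
Op 3: read(P0, v0) -> 142. No state change.
Op 4: fork(P0) -> P2. 3 ppages; refcounts: pp0:1 pp1:3 pp2:2
Op 5: fork(P2) -> P3. 3 ppages; refcounts: pp0:1 pp1:4 pp2:3
P0: v1 -> pp1 = 29
P1: v1 -> pp1 = 29
P2: v1 -> pp1 = 29
P3: v1 -> pp1 = 29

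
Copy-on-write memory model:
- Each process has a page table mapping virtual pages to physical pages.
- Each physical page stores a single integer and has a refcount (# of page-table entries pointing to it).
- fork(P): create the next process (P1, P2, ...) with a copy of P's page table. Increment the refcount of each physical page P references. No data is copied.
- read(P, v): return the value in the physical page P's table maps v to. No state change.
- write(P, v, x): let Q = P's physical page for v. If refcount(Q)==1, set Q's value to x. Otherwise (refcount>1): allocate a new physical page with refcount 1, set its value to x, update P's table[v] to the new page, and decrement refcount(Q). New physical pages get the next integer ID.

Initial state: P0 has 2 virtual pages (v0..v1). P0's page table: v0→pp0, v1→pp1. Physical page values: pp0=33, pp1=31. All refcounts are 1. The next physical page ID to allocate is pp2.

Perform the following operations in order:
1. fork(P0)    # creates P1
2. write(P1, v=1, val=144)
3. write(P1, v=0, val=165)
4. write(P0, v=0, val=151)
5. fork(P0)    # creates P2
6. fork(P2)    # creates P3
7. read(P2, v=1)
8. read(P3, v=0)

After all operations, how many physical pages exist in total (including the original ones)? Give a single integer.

Answer: 4

Derivation:
Op 1: fork(P0) -> P1. 2 ppages; refcounts: pp0:2 pp1:2
Op 2: write(P1, v1, 144). refcount(pp1)=2>1 -> COPY to pp2. 3 ppages; refcounts: pp0:2 pp1:1 pp2:1
Op 3: write(P1, v0, 165). refcount(pp0)=2>1 -> COPY to pp3. 4 ppages; refcounts: pp0:1 pp1:1 pp2:1 pp3:1
Op 4: write(P0, v0, 151). refcount(pp0)=1 -> write in place. 4 ppages; refcounts: pp0:1 pp1:1 pp2:1 pp3:1
Op 5: fork(P0) -> P2. 4 ppages; refcounts: pp0:2 pp1:2 pp2:1 pp3:1
Op 6: fork(P2) -> P3. 4 ppages; refcounts: pp0:3 pp1:3 pp2:1 pp3:1
Op 7: read(P2, v1) -> 31. No state change.
Op 8: read(P3, v0) -> 151. No state change.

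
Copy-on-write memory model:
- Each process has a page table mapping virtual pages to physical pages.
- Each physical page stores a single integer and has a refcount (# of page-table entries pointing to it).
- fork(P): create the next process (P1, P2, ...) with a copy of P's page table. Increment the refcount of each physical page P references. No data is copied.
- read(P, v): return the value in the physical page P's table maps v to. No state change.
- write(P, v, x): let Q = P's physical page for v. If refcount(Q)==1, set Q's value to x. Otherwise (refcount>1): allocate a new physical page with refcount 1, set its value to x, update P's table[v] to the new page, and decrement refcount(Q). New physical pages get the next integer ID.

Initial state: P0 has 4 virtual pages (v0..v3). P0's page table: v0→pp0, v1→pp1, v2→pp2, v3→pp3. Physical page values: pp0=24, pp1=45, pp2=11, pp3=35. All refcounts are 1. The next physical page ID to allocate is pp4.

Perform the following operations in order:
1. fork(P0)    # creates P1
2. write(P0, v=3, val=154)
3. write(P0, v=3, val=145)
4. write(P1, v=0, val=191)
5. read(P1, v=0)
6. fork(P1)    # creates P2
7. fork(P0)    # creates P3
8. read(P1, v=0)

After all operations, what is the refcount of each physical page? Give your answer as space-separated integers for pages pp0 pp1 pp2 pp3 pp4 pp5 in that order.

Answer: 2 4 4 2 2 2

Derivation:
Op 1: fork(P0) -> P1. 4 ppages; refcounts: pp0:2 pp1:2 pp2:2 pp3:2
Op 2: write(P0, v3, 154). refcount(pp3)=2>1 -> COPY to pp4. 5 ppages; refcounts: pp0:2 pp1:2 pp2:2 pp3:1 pp4:1
Op 3: write(P0, v3, 145). refcount(pp4)=1 -> write in place. 5 ppages; refcounts: pp0:2 pp1:2 pp2:2 pp3:1 pp4:1
Op 4: write(P1, v0, 191). refcount(pp0)=2>1 -> COPY to pp5. 6 ppages; refcounts: pp0:1 pp1:2 pp2:2 pp3:1 pp4:1 pp5:1
Op 5: read(P1, v0) -> 191. No state change.
Op 6: fork(P1) -> P2. 6 ppages; refcounts: pp0:1 pp1:3 pp2:3 pp3:2 pp4:1 pp5:2
Op 7: fork(P0) -> P3. 6 ppages; refcounts: pp0:2 pp1:4 pp2:4 pp3:2 pp4:2 pp5:2
Op 8: read(P1, v0) -> 191. No state change.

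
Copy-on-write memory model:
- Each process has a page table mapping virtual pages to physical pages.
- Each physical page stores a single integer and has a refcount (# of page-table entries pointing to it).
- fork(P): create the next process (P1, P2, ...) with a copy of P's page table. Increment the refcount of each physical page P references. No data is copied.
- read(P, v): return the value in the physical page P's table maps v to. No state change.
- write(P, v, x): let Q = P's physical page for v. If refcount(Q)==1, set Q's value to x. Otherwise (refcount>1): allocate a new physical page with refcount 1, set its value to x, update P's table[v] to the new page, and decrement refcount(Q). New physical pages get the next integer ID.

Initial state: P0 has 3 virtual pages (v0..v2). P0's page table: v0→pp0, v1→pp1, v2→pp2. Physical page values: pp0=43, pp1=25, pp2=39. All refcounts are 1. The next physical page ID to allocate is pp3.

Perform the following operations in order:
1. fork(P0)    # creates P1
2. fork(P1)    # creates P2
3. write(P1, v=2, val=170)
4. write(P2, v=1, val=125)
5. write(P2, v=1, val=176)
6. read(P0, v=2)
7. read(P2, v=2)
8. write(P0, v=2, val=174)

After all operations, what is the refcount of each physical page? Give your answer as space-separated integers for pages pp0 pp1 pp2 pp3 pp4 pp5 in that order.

Answer: 3 2 1 1 1 1

Derivation:
Op 1: fork(P0) -> P1. 3 ppages; refcounts: pp0:2 pp1:2 pp2:2
Op 2: fork(P1) -> P2. 3 ppages; refcounts: pp0:3 pp1:3 pp2:3
Op 3: write(P1, v2, 170). refcount(pp2)=3>1 -> COPY to pp3. 4 ppages; refcounts: pp0:3 pp1:3 pp2:2 pp3:1
Op 4: write(P2, v1, 125). refcount(pp1)=3>1 -> COPY to pp4. 5 ppages; refcounts: pp0:3 pp1:2 pp2:2 pp3:1 pp4:1
Op 5: write(P2, v1, 176). refcount(pp4)=1 -> write in place. 5 ppages; refcounts: pp0:3 pp1:2 pp2:2 pp3:1 pp4:1
Op 6: read(P0, v2) -> 39. No state change.
Op 7: read(P2, v2) -> 39. No state change.
Op 8: write(P0, v2, 174). refcount(pp2)=2>1 -> COPY to pp5. 6 ppages; refcounts: pp0:3 pp1:2 pp2:1 pp3:1 pp4:1 pp5:1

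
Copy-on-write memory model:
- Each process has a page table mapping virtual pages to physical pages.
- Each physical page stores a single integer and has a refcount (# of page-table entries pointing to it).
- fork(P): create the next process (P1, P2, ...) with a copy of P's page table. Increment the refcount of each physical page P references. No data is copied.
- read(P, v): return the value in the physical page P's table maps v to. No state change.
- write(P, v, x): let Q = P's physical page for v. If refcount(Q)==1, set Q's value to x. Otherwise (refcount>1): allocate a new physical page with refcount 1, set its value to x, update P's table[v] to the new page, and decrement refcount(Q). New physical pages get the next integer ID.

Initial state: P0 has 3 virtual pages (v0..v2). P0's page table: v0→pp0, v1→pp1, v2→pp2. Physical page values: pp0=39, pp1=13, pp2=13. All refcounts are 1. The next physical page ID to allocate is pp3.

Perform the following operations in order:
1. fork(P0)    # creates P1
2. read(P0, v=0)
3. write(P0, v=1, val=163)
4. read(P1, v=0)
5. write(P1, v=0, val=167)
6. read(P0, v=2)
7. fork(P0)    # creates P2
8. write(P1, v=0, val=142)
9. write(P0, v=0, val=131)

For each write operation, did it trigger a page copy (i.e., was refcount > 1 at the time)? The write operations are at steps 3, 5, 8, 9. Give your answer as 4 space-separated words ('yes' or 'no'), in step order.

Op 1: fork(P0) -> P1. 3 ppages; refcounts: pp0:2 pp1:2 pp2:2
Op 2: read(P0, v0) -> 39. No state change.
Op 3: write(P0, v1, 163). refcount(pp1)=2>1 -> COPY to pp3. 4 ppages; refcounts: pp0:2 pp1:1 pp2:2 pp3:1
Op 4: read(P1, v0) -> 39. No state change.
Op 5: write(P1, v0, 167). refcount(pp0)=2>1 -> COPY to pp4. 5 ppages; refcounts: pp0:1 pp1:1 pp2:2 pp3:1 pp4:1
Op 6: read(P0, v2) -> 13. No state change.
Op 7: fork(P0) -> P2. 5 ppages; refcounts: pp0:2 pp1:1 pp2:3 pp3:2 pp4:1
Op 8: write(P1, v0, 142). refcount(pp4)=1 -> write in place. 5 ppages; refcounts: pp0:2 pp1:1 pp2:3 pp3:2 pp4:1
Op 9: write(P0, v0, 131). refcount(pp0)=2>1 -> COPY to pp5. 6 ppages; refcounts: pp0:1 pp1:1 pp2:3 pp3:2 pp4:1 pp5:1

yes yes no yes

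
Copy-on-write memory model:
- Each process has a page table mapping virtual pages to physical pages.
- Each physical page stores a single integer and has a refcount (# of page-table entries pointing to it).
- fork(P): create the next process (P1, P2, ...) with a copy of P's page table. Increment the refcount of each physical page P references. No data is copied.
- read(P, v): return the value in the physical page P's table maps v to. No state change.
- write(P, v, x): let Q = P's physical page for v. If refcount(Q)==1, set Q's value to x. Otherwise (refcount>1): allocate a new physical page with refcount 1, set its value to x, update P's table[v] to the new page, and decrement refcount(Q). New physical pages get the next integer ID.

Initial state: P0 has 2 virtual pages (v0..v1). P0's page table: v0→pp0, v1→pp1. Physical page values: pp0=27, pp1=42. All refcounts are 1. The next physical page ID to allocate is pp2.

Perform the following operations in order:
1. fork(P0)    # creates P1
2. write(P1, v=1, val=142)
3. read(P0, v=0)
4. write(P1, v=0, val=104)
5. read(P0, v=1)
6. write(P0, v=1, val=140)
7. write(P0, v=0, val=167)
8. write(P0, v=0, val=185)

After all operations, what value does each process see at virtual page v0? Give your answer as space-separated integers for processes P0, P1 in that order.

Op 1: fork(P0) -> P1. 2 ppages; refcounts: pp0:2 pp1:2
Op 2: write(P1, v1, 142). refcount(pp1)=2>1 -> COPY to pp2. 3 ppages; refcounts: pp0:2 pp1:1 pp2:1
Op 3: read(P0, v0) -> 27. No state change.
Op 4: write(P1, v0, 104). refcount(pp0)=2>1 -> COPY to pp3. 4 ppages; refcounts: pp0:1 pp1:1 pp2:1 pp3:1
Op 5: read(P0, v1) -> 42. No state change.
Op 6: write(P0, v1, 140). refcount(pp1)=1 -> write in place. 4 ppages; refcounts: pp0:1 pp1:1 pp2:1 pp3:1
Op 7: write(P0, v0, 167). refcount(pp0)=1 -> write in place. 4 ppages; refcounts: pp0:1 pp1:1 pp2:1 pp3:1
Op 8: write(P0, v0, 185). refcount(pp0)=1 -> write in place. 4 ppages; refcounts: pp0:1 pp1:1 pp2:1 pp3:1
P0: v0 -> pp0 = 185
P1: v0 -> pp3 = 104

Answer: 185 104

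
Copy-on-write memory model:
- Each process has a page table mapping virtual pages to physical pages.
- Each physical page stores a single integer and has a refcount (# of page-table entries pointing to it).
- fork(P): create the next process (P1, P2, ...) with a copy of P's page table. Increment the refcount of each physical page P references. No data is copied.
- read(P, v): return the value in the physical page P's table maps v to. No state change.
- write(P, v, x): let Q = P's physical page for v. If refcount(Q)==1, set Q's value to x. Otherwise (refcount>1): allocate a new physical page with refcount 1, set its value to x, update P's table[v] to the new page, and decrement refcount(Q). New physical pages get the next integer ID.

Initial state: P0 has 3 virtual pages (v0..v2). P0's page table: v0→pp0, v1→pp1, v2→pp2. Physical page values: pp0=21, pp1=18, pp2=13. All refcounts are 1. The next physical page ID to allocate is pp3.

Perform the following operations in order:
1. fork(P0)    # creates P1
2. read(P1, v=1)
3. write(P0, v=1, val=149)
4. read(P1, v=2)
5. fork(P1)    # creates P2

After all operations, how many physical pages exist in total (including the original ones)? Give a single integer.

Op 1: fork(P0) -> P1. 3 ppages; refcounts: pp0:2 pp1:2 pp2:2
Op 2: read(P1, v1) -> 18. No state change.
Op 3: write(P0, v1, 149). refcount(pp1)=2>1 -> COPY to pp3. 4 ppages; refcounts: pp0:2 pp1:1 pp2:2 pp3:1
Op 4: read(P1, v2) -> 13. No state change.
Op 5: fork(P1) -> P2. 4 ppages; refcounts: pp0:3 pp1:2 pp2:3 pp3:1

Answer: 4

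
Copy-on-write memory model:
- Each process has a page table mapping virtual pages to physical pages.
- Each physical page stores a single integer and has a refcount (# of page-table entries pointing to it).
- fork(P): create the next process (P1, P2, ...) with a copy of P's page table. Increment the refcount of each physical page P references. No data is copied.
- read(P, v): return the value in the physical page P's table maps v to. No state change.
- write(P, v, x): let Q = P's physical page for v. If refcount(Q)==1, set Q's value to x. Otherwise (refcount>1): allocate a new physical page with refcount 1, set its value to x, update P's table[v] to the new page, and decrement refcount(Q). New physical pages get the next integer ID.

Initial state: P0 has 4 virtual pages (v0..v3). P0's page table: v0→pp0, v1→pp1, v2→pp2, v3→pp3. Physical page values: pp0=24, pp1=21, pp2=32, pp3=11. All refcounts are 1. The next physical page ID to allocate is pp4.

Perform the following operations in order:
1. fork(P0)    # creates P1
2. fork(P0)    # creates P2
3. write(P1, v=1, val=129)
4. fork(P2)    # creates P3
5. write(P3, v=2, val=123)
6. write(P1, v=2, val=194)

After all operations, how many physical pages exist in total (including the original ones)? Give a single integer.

Op 1: fork(P0) -> P1. 4 ppages; refcounts: pp0:2 pp1:2 pp2:2 pp3:2
Op 2: fork(P0) -> P2. 4 ppages; refcounts: pp0:3 pp1:3 pp2:3 pp3:3
Op 3: write(P1, v1, 129). refcount(pp1)=3>1 -> COPY to pp4. 5 ppages; refcounts: pp0:3 pp1:2 pp2:3 pp3:3 pp4:1
Op 4: fork(P2) -> P3. 5 ppages; refcounts: pp0:4 pp1:3 pp2:4 pp3:4 pp4:1
Op 5: write(P3, v2, 123). refcount(pp2)=4>1 -> COPY to pp5. 6 ppages; refcounts: pp0:4 pp1:3 pp2:3 pp3:4 pp4:1 pp5:1
Op 6: write(P1, v2, 194). refcount(pp2)=3>1 -> COPY to pp6. 7 ppages; refcounts: pp0:4 pp1:3 pp2:2 pp3:4 pp4:1 pp5:1 pp6:1

Answer: 7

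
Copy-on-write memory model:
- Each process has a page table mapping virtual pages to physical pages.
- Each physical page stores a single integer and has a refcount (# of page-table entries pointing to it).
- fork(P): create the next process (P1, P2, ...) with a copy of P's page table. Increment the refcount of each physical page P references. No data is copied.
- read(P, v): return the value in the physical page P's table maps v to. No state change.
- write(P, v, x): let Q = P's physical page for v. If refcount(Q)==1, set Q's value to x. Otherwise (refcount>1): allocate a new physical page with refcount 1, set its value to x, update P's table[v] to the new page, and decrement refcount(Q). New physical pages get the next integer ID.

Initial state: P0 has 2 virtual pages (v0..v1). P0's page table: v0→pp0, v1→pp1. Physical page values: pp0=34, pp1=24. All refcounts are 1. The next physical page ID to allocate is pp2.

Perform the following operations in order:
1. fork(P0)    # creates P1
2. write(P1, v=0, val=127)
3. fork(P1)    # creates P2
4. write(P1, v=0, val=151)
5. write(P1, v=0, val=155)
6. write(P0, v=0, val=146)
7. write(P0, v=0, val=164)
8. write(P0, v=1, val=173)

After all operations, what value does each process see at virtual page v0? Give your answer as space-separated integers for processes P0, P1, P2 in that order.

Op 1: fork(P0) -> P1. 2 ppages; refcounts: pp0:2 pp1:2
Op 2: write(P1, v0, 127). refcount(pp0)=2>1 -> COPY to pp2. 3 ppages; refcounts: pp0:1 pp1:2 pp2:1
Op 3: fork(P1) -> P2. 3 ppages; refcounts: pp0:1 pp1:3 pp2:2
Op 4: write(P1, v0, 151). refcount(pp2)=2>1 -> COPY to pp3. 4 ppages; refcounts: pp0:1 pp1:3 pp2:1 pp3:1
Op 5: write(P1, v0, 155). refcount(pp3)=1 -> write in place. 4 ppages; refcounts: pp0:1 pp1:3 pp2:1 pp3:1
Op 6: write(P0, v0, 146). refcount(pp0)=1 -> write in place. 4 ppages; refcounts: pp0:1 pp1:3 pp2:1 pp3:1
Op 7: write(P0, v0, 164). refcount(pp0)=1 -> write in place. 4 ppages; refcounts: pp0:1 pp1:3 pp2:1 pp3:1
Op 8: write(P0, v1, 173). refcount(pp1)=3>1 -> COPY to pp4. 5 ppages; refcounts: pp0:1 pp1:2 pp2:1 pp3:1 pp4:1
P0: v0 -> pp0 = 164
P1: v0 -> pp3 = 155
P2: v0 -> pp2 = 127

Answer: 164 155 127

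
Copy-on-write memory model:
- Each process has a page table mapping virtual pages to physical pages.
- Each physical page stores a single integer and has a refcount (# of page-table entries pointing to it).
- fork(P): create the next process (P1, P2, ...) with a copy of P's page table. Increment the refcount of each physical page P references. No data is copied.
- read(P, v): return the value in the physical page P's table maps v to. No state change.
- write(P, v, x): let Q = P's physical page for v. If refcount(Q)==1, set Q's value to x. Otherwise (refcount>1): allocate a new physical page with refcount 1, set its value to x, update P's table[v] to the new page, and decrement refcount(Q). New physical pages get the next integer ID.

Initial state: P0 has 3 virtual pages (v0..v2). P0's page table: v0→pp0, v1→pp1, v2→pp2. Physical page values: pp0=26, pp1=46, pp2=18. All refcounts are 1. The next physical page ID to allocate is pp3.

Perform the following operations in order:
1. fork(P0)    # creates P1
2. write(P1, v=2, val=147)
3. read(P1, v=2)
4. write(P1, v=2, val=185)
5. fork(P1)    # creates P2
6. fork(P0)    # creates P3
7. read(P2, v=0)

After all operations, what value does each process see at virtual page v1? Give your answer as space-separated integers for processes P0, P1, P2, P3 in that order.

Answer: 46 46 46 46

Derivation:
Op 1: fork(P0) -> P1. 3 ppages; refcounts: pp0:2 pp1:2 pp2:2
Op 2: write(P1, v2, 147). refcount(pp2)=2>1 -> COPY to pp3. 4 ppages; refcounts: pp0:2 pp1:2 pp2:1 pp3:1
Op 3: read(P1, v2) -> 147. No state change.
Op 4: write(P1, v2, 185). refcount(pp3)=1 -> write in place. 4 ppages; refcounts: pp0:2 pp1:2 pp2:1 pp3:1
Op 5: fork(P1) -> P2. 4 ppages; refcounts: pp0:3 pp1:3 pp2:1 pp3:2
Op 6: fork(P0) -> P3. 4 ppages; refcounts: pp0:4 pp1:4 pp2:2 pp3:2
Op 7: read(P2, v0) -> 26. No state change.
P0: v1 -> pp1 = 46
P1: v1 -> pp1 = 46
P2: v1 -> pp1 = 46
P3: v1 -> pp1 = 46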